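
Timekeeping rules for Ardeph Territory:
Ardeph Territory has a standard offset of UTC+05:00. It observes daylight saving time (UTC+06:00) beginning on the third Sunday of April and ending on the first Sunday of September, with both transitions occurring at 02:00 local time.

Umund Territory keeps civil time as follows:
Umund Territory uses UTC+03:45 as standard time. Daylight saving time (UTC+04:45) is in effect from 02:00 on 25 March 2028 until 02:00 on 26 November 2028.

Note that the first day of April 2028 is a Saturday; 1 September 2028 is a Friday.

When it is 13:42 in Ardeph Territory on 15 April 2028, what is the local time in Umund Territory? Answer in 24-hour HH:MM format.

1 April 2028 is a Saturday, so the first Sunday is April 2 and the third is April 16.
1 September 2028 is a Friday, so the first Sunday is September 3.
15 April 2028 does not fall between 16 April and 3 September, so daylight saving is not in effect and Ardeph Territory is at UTC+05:00.
13:42 Ardeph Territory − 5h = 08:42 UTC.
At the standard offset (UTC+03:45), 08:42 UTC + 3h45m = 12:27 Umund Territory standard time.
The standard-time date in Umund Territory, 15 April 2028, lies within the daylight-saving period (25 March – 26 November), so Umund Territory is on daylight time, UTC+04:45.
08:42 UTC + 4h45m = 13:27 Umund Territory.

13:27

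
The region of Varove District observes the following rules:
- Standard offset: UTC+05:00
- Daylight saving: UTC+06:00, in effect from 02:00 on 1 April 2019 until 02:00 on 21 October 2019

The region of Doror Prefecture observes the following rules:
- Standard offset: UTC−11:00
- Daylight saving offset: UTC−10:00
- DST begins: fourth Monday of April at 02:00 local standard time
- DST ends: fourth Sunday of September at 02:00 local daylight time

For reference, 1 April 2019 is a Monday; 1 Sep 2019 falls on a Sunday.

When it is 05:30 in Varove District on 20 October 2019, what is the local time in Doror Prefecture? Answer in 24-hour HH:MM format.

12:30

20 October 2019 lies within the daylight-saving period (1 April – 21 October), so Varove District is on daylight time, UTC+06:00.
05:30 Varove District − 6h = 23:30 UTC (rolling into the previous day, 19 October 2019).
1 April 2019 is a Monday, so the first Monday is April 1 and the fourth is April 22.
1 September 2019 is a Sunday, so the first Sunday is September 1 and the fourth is September 22.
At the standard offset (UTC−11:00), 23:30 UTC − 11h = 12:30 Doror Prefecture standard time.
Daylight saving runs 22 April – 22 September; the standard-time date in Doror Prefecture, 19 October 2019, is outside that window, so Doror Prefecture is on standard time at UTC−11:00.
23:30 UTC − 11h = 12:30 Doror Prefecture.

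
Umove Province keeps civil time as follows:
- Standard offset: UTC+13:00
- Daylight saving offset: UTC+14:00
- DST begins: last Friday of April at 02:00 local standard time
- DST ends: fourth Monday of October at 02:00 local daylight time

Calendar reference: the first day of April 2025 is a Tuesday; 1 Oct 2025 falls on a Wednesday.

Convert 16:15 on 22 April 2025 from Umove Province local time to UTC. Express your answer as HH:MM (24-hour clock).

1 April 2025 is a Tuesday, so Fridays fall on 4, 11, 18, 25; the last is April 25.
1 October 2025 is a Wednesday, so the first Monday is October 6 and the fourth is October 27.
22 April 2025 does not fall between 25 April and 27 October, so daylight saving is not in effect and Umove Province is at UTC+13:00.
16:15 local − 13h = 03:15 UTC.

03:15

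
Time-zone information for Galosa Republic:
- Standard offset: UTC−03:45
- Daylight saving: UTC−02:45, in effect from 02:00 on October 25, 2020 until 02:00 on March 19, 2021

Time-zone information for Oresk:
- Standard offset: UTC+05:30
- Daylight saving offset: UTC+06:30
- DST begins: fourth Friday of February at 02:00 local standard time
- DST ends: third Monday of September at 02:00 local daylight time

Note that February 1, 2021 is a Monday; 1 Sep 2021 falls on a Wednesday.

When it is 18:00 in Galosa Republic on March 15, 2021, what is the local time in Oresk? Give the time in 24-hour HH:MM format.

March 15, 2021 lies within the daylight-saving period (25 October 2020 – 19 March 2021), so Galosa Republic is on daylight time, UTC−02:45.
18:00 Galosa Republic + 2h45m = 20:45 UTC.
1 February 2021 is a Monday, so the first Friday is February 5 and the fourth is February 26.
1 September 2021 is a Wednesday, so the first Monday is September 6 and the third is September 20.
At the standard offset (UTC+05:30), 20:45 UTC + 5h30m = 02:15 Oresk standard time (rolling into the next day, 16 March 2021).
Daylight saving runs 26 February – 20 September; the standard-time date in Oresk, March 16, 2021, is inside that window, so Oresk is at UTC+06:30.
20:45 UTC + 6h30m = 03:15 Oresk (rolling into the next day, 16 March 2021).

03:15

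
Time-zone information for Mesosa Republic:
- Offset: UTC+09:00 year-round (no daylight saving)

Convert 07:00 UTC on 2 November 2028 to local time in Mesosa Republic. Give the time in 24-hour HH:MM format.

Mesosa Republic stays on UTC+09:00 all year.
07:00 UTC + 9h = 16:00 local.

16:00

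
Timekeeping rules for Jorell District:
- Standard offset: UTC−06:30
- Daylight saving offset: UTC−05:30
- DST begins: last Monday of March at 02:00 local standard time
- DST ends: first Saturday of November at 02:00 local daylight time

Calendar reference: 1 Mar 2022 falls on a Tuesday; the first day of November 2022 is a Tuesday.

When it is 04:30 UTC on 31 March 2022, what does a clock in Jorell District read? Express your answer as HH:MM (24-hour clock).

1 March 2022 is a Tuesday, so Mondays fall on 7, 14, 21, 28; the last is March 28.
1 November 2022 is a Tuesday, so the first Saturday is November 5.
At the standard offset (UTC−06:30), 04:30 UTC − 6h30m = 22:00 Jorell District standard time (rolling into the previous day, 30 March 2022).
Daylight saving runs 28 March – 5 November; the standard-time date in Jorell District, 30 March 2022, is inside that window, so Jorell District is at UTC−05:30.
04:30 UTC − 5h30m = 23:00 local (rolling into the previous day, 30 March 2022).

23:00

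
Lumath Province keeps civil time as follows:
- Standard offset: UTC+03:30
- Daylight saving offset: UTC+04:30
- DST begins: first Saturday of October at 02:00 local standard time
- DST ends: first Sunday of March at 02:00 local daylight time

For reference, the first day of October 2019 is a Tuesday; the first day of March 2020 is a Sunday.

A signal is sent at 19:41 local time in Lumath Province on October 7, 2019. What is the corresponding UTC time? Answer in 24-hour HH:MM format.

15:11

1 October 2019 is a Tuesday, so the first Saturday is October 5.
1 March 2020 is a Sunday, so the first Sunday is March 1.
Daylight saving runs 5 October 2019 – 1 March 2020; October 7, 2019 is inside that window, so Lumath Province is at UTC+04:30.
19:41 local − 4h30m = 15:11 UTC.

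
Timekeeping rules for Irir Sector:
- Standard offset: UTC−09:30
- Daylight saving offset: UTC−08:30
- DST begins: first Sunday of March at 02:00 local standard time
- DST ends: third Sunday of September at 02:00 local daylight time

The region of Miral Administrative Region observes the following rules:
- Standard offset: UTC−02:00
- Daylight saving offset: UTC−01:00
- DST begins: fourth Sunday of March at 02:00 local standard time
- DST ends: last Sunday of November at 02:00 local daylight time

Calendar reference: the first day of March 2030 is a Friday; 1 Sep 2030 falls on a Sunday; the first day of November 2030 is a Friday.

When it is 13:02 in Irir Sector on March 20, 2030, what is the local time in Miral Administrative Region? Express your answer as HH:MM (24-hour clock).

1 March 2030 is a Friday, so the first Sunday is March 3.
1 September 2030 is a Sunday, so the first Sunday is September 1 and the third is September 15.
March 20, 2030 falls between 3 March and 15 September, so daylight saving is in effect and Irir Sector is at UTC−08:30.
13:02 Irir Sector + 8h30m = 21:32 UTC.
1 March 2030 is a Friday, so the first Sunday is March 3 and the fourth is March 24.
1 November 2030 is a Friday, so Sundays fall on 3, 10, 17, 24; the last is November 24.
At the standard offset (UTC−02:00), 21:32 UTC − 2h = 19:32 Miral Administrative Region standard time.
The standard-time date in Miral Administrative Region, March 20, 2030, does not fall between 24 March and 24 November, so daylight saving is not in effect and Miral Administrative Region is at UTC−02:00.
21:32 UTC − 2h = 19:32 Miral Administrative Region.

19:32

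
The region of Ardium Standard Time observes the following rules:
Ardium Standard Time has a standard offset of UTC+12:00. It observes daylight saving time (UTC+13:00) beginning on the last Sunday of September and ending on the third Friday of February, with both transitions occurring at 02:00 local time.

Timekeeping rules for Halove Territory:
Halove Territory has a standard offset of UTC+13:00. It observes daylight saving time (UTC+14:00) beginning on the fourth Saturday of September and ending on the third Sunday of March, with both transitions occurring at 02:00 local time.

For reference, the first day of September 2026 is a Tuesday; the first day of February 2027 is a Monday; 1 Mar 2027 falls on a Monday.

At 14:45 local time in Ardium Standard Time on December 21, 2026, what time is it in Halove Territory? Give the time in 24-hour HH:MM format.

1 September 2026 is a Tuesday, so Sundays fall on 6, 13, 20, 27; the last is September 27.
1 February 2027 is a Monday, so the first Friday is February 5 and the third is February 19.
December 21, 2026 lies within the daylight-saving period (27 September 2026 – 19 February 2027), so Ardium Standard Time is on daylight time, UTC+13:00.
14:45 Ardium Standard Time − 13h = 01:45 UTC.
1 September 2026 is a Tuesday, so the first Saturday is September 5 and the fourth is September 26.
1 March 2027 is a Monday, so the first Sunday is March 7 and the third is March 21.
At the standard offset (UTC+13:00), 01:45 UTC + 13h = 14:45 Halove Territory standard time.
Daylight saving runs 26 September 2026 – 21 March 2027; the standard-time date in Halove Territory, December 21, 2026, is inside that window, so Halove Territory is at UTC+14:00.
01:45 UTC + 14h = 15:45 Halove Territory.

15:45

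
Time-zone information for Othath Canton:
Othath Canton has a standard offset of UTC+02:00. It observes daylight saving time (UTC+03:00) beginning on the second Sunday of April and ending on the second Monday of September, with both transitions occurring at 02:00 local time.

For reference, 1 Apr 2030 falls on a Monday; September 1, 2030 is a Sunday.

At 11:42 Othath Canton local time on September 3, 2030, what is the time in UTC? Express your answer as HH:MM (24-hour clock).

08:42

1 April 2030 is a Monday, so the first Sunday is April 7 and the second is April 14.
1 September 2030 is a Sunday, so the first Monday is September 2 and the second is September 9.
September 3, 2030 lies within the daylight-saving period (14 April – 9 September), so Othath Canton is on daylight time, UTC+03:00.
11:42 local − 3h = 08:42 UTC.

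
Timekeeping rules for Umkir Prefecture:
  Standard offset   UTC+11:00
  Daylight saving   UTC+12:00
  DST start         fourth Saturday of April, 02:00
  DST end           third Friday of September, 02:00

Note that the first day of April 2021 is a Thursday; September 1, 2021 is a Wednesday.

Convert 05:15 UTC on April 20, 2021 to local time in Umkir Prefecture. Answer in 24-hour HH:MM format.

16:15

1 April 2021 is a Thursday, so the first Saturday is April 3 and the fourth is April 24.
1 September 2021 is a Wednesday, so the first Friday is September 3 and the third is September 17.
At the standard offset (UTC+11:00), 05:15 UTC + 11h = 16:15 Umkir Prefecture standard time.
The standard-time date in Umkir Prefecture, April 20, 2021, is outside the daylight-saving period (24 April – 17 September), so Umkir Prefecture is on standard time, UTC+11:00.
05:15 UTC + 11h = 16:15 local.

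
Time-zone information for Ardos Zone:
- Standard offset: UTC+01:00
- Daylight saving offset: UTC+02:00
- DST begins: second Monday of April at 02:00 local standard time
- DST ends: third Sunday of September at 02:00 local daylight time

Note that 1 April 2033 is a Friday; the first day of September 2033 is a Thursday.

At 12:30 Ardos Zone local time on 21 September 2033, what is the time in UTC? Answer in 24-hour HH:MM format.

11:30

1 April 2033 is a Friday, so the first Monday is April 4 and the second is April 11.
1 September 2033 is a Thursday, so the first Sunday is September 4 and the third is September 18.
Daylight saving runs 11 April – 18 September; 21 September 2033 is outside that window, so Ardos Zone is on standard time at UTC+01:00.
12:30 local − 1h = 11:30 UTC.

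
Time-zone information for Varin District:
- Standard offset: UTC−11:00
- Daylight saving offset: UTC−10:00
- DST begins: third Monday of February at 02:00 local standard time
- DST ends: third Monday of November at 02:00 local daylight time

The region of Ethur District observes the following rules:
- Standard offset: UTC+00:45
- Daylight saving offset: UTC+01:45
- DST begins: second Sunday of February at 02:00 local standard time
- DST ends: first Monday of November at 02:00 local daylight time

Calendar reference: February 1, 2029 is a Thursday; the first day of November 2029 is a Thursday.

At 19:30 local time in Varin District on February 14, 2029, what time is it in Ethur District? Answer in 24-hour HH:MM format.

1 February 2029 is a Thursday, so the first Monday is February 5 and the third is February 19.
1 November 2029 is a Thursday, so the first Monday is November 5 and the third is November 19.
February 14, 2029 is outside the daylight-saving period (19 February – 19 November), so Varin District is on standard time, UTC−11:00.
19:30 Varin District + 11h = 06:30 UTC (rolling into the next day, 15 February 2029).
1 February 2029 is a Thursday, so the first Sunday is February 4 and the second is February 11.
1 November 2029 is a Thursday, so the first Monday is November 5.
At the standard offset (UTC+00:45), 06:30 UTC + 0h45m = 07:15 Ethur District standard time.
Daylight saving runs 11 February – 5 November; the standard-time date in Ethur District, February 15, 2029, is inside that window, so Ethur District is at UTC+01:45.
06:30 UTC + 1h45m = 08:15 Ethur District.

08:15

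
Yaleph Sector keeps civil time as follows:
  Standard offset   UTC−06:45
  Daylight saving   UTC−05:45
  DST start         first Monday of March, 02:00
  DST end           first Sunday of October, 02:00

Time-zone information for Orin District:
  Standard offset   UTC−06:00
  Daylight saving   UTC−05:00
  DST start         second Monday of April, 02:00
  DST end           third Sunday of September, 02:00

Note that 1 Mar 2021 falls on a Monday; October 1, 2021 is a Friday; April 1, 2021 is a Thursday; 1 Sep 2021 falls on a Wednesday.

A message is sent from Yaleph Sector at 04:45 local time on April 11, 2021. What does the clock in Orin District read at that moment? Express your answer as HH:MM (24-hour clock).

1 March 2021 is a Monday, so the first Monday is March 1.
1 October 2021 is a Friday, so the first Sunday is October 3.
April 11, 2021 lies within the daylight-saving period (1 March – 3 October), so Yaleph Sector is on daylight time, UTC−05:45.
04:45 Yaleph Sector + 5h45m = 10:30 UTC.
1 April 2021 is a Thursday, so the first Monday is April 5 and the second is April 12.
1 September 2021 is a Wednesday, so the first Sunday is September 5 and the third is September 19.
At the standard offset (UTC−06:00), 10:30 UTC − 6h = 04:30 Orin District standard time.
The standard-time date in Orin District, April 11, 2021, does not fall between 12 April and 19 September, so daylight saving is not in effect and Orin District is at UTC−06:00.
10:30 UTC − 6h = 04:30 Orin District.

04:30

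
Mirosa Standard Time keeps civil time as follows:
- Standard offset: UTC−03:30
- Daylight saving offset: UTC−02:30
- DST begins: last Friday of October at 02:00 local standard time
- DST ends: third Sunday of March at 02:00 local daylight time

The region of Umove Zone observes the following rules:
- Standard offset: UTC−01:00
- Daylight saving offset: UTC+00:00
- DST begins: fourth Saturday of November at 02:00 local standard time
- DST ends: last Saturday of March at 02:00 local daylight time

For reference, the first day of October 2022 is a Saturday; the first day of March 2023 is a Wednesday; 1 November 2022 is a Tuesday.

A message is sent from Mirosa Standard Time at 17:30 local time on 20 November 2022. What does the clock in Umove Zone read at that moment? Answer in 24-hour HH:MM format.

1 October 2022 is a Saturday, so Fridays fall on 7, 14, 21, 28; the last is October 28.
1 March 2023 is a Wednesday, so the first Sunday is March 5 and the third is March 19.
Daylight saving runs 28 October 2022 – 19 March 2023; 20 November 2022 is inside that window, so Mirosa Standard Time is at UTC−02:30.
17:30 Mirosa Standard Time + 2h30m = 20:00 UTC.
1 November 2022 is a Tuesday, so the first Saturday is November 5 and the fourth is November 26.
1 March 2023 is a Wednesday, so Saturdays fall on 4, 11, 18, 25; the last is March 25.
At the standard offset (UTC−01:00), 20:00 UTC − 1h = 19:00 Umove Zone standard time.
The standard-time date in Umove Zone, 20 November 2022, does not fall between 26 November 2022 and 25 March 2023, so daylight saving is not in effect and Umove Zone is at UTC−01:00.
20:00 UTC − 1h = 19:00 Umove Zone.

19:00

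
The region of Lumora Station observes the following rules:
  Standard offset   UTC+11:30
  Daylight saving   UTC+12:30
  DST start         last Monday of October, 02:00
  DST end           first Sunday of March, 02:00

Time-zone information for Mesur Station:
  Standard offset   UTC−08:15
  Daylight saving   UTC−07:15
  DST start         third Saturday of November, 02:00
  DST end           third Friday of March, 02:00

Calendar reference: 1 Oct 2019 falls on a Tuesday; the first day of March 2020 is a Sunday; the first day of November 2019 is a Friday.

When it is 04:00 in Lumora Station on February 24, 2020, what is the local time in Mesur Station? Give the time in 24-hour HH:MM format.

08:15

1 October 2019 is a Tuesday, so Mondays fall on 7, 14, 21, 28; the last is October 28.
1 March 2020 is a Sunday, so the first Sunday is March 1.
Daylight saving runs 28 October 2019 – 1 March 2020; February 24, 2020 is inside that window, so Lumora Station is at UTC+12:30.
04:00 Lumora Station − 12h30m = 15:30 UTC (rolling into the previous day, 23 February 2020).
1 November 2019 is a Friday, so the first Saturday is November 2 and the third is November 16.
1 March 2020 is a Sunday, so the first Friday is March 6 and the third is March 20.
At the standard offset (UTC−08:15), 15:30 UTC − 8h15m = 07:15 Mesur Station standard time.
The standard-time date in Mesur Station, February 23, 2020, lies within the daylight-saving period (16 November 2019 – 20 March 2020), so Mesur Station is on daylight time, UTC−07:15.
15:30 UTC − 7h15m = 08:15 Mesur Station.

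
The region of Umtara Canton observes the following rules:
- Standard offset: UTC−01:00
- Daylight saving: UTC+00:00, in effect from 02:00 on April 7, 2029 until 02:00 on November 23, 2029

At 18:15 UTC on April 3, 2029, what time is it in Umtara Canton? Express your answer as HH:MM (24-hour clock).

17:15

At the standard offset (UTC−01:00), 18:15 UTC − 1h = 17:15 Umtara Canton standard time.
The standard-time date in Umtara Canton, April 3, 2029, does not fall between 7 April and 23 November, so daylight saving is not in effect and Umtara Canton is at UTC−01:00.
18:15 UTC − 1h = 17:15 local.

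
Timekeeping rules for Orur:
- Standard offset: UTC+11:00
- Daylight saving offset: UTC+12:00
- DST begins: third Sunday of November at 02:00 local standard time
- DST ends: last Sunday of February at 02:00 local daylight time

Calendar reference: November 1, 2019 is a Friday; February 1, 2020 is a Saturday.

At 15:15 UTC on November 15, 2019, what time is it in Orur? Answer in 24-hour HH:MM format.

02:15

1 November 2019 is a Friday, so the first Sunday is November 3 and the third is November 17.
1 February 2020 is a Saturday, so Sundays fall on 2, 9, 16, 23; the last is February 23.
At the standard offset (UTC+11:00), 15:15 UTC + 11h = 02:15 Orur standard time (rolling into the next day, 16 November 2019).
Daylight saving runs 17 November 2019 – 23 February 2020; the standard-time date in Orur, November 16, 2019, is outside that window, so Orur is on standard time at UTC+11:00.
15:15 UTC + 11h = 02:15 local (rolling into the next day, 16 November 2019).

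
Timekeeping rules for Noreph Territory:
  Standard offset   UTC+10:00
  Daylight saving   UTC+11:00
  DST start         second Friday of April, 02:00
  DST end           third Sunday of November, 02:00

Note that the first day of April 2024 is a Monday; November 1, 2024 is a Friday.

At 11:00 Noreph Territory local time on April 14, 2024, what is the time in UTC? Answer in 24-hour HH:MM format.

1 April 2024 is a Monday, so the first Friday is April 5 and the second is April 12.
1 November 2024 is a Friday, so the first Sunday is November 3 and the third is November 17.
April 14, 2024 lies within the daylight-saving period (12 April – 17 November), so Noreph Territory is on daylight time, UTC+11:00.
11:00 local − 11h = 00:00 UTC.

00:00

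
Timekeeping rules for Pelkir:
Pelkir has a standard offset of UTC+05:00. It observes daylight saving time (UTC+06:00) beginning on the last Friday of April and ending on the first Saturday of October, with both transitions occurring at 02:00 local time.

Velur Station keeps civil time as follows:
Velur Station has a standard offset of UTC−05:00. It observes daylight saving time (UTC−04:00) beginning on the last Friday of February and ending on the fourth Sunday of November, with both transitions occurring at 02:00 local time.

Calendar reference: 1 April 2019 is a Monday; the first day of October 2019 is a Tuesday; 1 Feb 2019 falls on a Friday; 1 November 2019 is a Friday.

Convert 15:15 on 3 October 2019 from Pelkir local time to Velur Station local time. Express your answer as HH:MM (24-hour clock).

05:15

1 April 2019 is a Monday, so Fridays fall on 5, 12, 19, 26; the last is April 26.
1 October 2019 is a Tuesday, so the first Saturday is October 5.
3 October 2019 falls between 26 April and 5 October, so daylight saving is in effect and Pelkir is at UTC+06:00.
15:15 Pelkir − 6h = 09:15 UTC.
1 February 2019 is a Friday, so Fridays fall on 1, 8, 15, 22; the last is February 22.
1 November 2019 is a Friday, so the first Sunday is November 3 and the fourth is November 24.
At the standard offset (UTC−05:00), 09:15 UTC − 5h = 04:15 Velur Station standard time.
Daylight saving runs 22 February – 24 November; the standard-time date in Velur Station, 3 October 2019, is inside that window, so Velur Station is at UTC−04:00.
09:15 UTC − 4h = 05:15 Velur Station.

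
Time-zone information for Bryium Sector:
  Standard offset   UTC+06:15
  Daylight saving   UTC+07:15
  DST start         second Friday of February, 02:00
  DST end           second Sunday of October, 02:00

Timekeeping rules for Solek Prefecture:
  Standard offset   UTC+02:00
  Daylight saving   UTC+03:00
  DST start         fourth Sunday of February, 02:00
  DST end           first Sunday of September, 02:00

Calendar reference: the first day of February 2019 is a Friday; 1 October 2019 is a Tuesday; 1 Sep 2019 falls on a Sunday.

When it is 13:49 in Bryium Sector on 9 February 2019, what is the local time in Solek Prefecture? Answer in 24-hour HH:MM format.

08:34

1 February 2019 is a Friday, so the first Friday is February 1 and the second is February 8.
1 October 2019 is a Tuesday, so the first Sunday is October 6 and the second is October 13.
9 February 2019 falls between 8 February and 13 October, so daylight saving is in effect and Bryium Sector is at UTC+07:15.
13:49 Bryium Sector − 7h15m = 06:34 UTC.
1 February 2019 is a Friday, so the first Sunday is February 3 and the fourth is February 24.
1 September 2019 is a Sunday, so the first Sunday is September 1.
At the standard offset (UTC+02:00), 06:34 UTC + 2h = 08:34 Solek Prefecture standard time.
The standard-time date in Solek Prefecture, 9 February 2019, does not fall between 24 February and 1 September, so daylight saving is not in effect and Solek Prefecture is at UTC+02:00.
06:34 UTC + 2h = 08:34 Solek Prefecture.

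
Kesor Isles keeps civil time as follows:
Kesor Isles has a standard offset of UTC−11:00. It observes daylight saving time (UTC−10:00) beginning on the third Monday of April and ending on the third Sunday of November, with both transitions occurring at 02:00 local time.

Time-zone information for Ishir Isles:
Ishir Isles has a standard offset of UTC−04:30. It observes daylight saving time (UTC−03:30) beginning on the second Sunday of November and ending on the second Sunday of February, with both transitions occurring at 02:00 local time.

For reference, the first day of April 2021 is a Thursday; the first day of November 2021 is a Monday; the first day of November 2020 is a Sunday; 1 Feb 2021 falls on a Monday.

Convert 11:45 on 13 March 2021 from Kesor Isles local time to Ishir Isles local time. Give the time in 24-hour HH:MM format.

1 April 2021 is a Thursday, so the first Monday is April 5 and the third is April 19.
1 November 2021 is a Monday, so the first Sunday is November 7 and the third is November 21.
Daylight saving runs 19 April – 21 November; 13 March 2021 is outside that window, so Kesor Isles is on standard time at UTC−11:00.
11:45 Kesor Isles + 11h = 22:45 UTC.
1 November 2020 is a Sunday, so the first Sunday is November 1 and the second is November 8.
1 February 2021 is a Monday, so the first Sunday is February 7 and the second is February 14.
At the standard offset (UTC−04:30), 22:45 UTC − 4h30m = 18:15 Ishir Isles standard time.
The standard-time date in Ishir Isles, 13 March 2021, is outside the daylight-saving period (8 November 2020 – 14 February 2021), so Ishir Isles is on standard time, UTC−04:30.
22:45 UTC − 4h30m = 18:15 Ishir Isles.

18:15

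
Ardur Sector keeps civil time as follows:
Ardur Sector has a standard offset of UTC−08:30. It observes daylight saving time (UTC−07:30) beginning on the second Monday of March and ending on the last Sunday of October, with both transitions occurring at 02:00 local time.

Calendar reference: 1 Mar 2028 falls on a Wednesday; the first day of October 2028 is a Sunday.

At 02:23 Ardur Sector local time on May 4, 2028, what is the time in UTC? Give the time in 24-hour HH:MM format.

09:53

1 March 2028 is a Wednesday, so the first Monday is March 6 and the second is March 13.
1 October 2028 is a Sunday, so Sundays fall on 1, 8, 15, 22, 29; the last is October 29.
Daylight saving runs 13 March – 29 October; May 4, 2028 is inside that window, so Ardur Sector is at UTC−07:30.
02:23 local + 7h30m = 09:53 UTC.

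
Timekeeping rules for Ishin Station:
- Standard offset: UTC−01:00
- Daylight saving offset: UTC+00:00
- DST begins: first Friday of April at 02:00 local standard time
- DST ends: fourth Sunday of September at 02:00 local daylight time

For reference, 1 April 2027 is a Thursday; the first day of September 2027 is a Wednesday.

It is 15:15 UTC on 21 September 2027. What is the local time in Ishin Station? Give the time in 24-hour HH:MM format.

1 April 2027 is a Thursday, so the first Friday is April 2.
1 September 2027 is a Wednesday, so the first Sunday is September 5 and the fourth is September 26.
At the standard offset (UTC−01:00), 15:15 UTC − 1h = 14:15 Ishin Station standard time.
Daylight saving runs 2 April – 26 September; the standard-time date in Ishin Station, 21 September 2027, is inside that window, so Ishin Station is at UTC+00:00.
15:15 UTC + 0h = 15:15 local.

15:15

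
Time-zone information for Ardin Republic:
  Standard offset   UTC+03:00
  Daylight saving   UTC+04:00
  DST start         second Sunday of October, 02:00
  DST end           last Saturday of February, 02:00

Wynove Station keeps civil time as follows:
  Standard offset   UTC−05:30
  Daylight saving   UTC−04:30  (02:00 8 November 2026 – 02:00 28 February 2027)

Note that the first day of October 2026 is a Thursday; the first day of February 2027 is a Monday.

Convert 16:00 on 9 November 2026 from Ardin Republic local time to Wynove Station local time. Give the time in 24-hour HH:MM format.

07:30

1 October 2026 is a Thursday, so the first Sunday is October 4 and the second is October 11.
1 February 2027 is a Monday, so Saturdays fall on 6, 13, 20, 27; the last is February 27.
Daylight saving runs 11 October 2026 – 27 February 2027; 9 November 2026 is inside that window, so Ardin Republic is at UTC+04:00.
16:00 Ardin Republic − 4h = 12:00 UTC.
At the standard offset (UTC−05:30), 12:00 UTC − 5h30m = 06:30 Wynove Station standard time.
The standard-time date in Wynove Station, 9 November 2026, falls between 8 November 2026 and 28 February 2027, so daylight saving is in effect and Wynove Station is at UTC−04:30.
12:00 UTC − 4h30m = 07:30 Wynove Station.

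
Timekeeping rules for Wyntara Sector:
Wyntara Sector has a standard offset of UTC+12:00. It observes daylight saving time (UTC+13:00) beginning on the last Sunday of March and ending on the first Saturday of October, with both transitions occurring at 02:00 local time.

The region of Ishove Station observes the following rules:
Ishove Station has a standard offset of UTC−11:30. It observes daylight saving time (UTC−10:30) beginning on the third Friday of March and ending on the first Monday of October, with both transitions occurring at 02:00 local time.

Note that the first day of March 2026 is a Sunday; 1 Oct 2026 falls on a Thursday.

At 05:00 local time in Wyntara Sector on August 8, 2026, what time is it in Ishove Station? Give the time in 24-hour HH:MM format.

05:30

1 March 2026 is a Sunday, so Sundays fall on 1, 8, 15, 22, 29; the last is March 29.
1 October 2026 is a Thursday, so the first Saturday is October 3.
August 8, 2026 lies within the daylight-saving period (29 March – 3 October), so Wyntara Sector is on daylight time, UTC+13:00.
05:00 Wyntara Sector − 13h = 16:00 UTC (rolling into the previous day, 7 August 2026).
1 March 2026 is a Sunday, so the first Friday is March 6 and the third is March 20.
1 October 2026 is a Thursday, so the first Monday is October 5.
At the standard offset (UTC−11:30), 16:00 UTC − 11h30m = 04:30 Ishove Station standard time.
The standard-time date in Ishove Station, August 7, 2026, falls between 20 March and 5 October, so daylight saving is in effect and Ishove Station is at UTC−10:30.
16:00 UTC − 10h30m = 05:30 Ishove Station.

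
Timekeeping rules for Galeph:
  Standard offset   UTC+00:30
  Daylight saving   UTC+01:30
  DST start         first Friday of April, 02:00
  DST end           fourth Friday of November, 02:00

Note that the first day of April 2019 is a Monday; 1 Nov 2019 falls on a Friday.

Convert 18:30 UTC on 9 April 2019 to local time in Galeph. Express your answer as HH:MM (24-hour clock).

20:00

1 April 2019 is a Monday, so the first Friday is April 5.
1 November 2019 is a Friday, so the first Friday is November 1 and the fourth is November 22.
At the standard offset (UTC+00:30), 18:30 UTC + 0h30m = 19:00 Galeph standard time.
The standard-time date in Galeph, 9 April 2019, lies within the daylight-saving period (5 April – 22 November), so Galeph is on daylight time, UTC+01:30.
18:30 UTC + 1h30m = 20:00 local.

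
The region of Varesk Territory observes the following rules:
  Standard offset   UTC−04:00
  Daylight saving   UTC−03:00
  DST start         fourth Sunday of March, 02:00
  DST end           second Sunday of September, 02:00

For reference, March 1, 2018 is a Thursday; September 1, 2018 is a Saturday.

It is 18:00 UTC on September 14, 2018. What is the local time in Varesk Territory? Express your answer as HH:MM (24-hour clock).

1 March 2018 is a Thursday, so the first Sunday is March 4 and the fourth is March 25.
1 September 2018 is a Saturday, so the first Sunday is September 2 and the second is September 9.
At the standard offset (UTC−04:00), 18:00 UTC − 4h = 14:00 Varesk Territory standard time.
Daylight saving runs 25 March – 9 September; the standard-time date in Varesk Territory, September 14, 2018, is outside that window, so Varesk Territory is on standard time at UTC−04:00.
18:00 UTC − 4h = 14:00 local.

14:00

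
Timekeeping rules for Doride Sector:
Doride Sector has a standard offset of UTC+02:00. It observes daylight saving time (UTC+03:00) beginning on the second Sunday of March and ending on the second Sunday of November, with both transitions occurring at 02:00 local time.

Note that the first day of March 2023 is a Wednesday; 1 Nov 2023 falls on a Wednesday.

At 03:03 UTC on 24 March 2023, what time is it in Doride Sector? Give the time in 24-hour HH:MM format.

1 March 2023 is a Wednesday, so the first Sunday is March 5 and the second is March 12.
1 November 2023 is a Wednesday, so the first Sunday is November 5 and the second is November 12.
At the standard offset (UTC+02:00), 03:03 UTC + 2h = 05:03 Doride Sector standard time.
The standard-time date in Doride Sector, 24 March 2023, lies within the daylight-saving period (12 March – 12 November), so Doride Sector is on daylight time, UTC+03:00.
03:03 UTC + 3h = 06:03 local.

06:03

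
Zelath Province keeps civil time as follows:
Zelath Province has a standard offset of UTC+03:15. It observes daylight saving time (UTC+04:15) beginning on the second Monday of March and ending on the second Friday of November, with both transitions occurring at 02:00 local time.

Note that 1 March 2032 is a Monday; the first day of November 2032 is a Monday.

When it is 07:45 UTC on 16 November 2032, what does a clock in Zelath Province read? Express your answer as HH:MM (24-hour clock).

1 March 2032 is a Monday, so the first Monday is March 1 and the second is March 8.
1 November 2032 is a Monday, so the first Friday is November 5 and the second is November 12.
At the standard offset (UTC+03:15), 07:45 UTC + 3h15m = 11:00 Zelath Province standard time.
Daylight saving runs 8 March – 12 November; the standard-time date in Zelath Province, 16 November 2032, is outside that window, so Zelath Province is on standard time at UTC+03:15.
07:45 UTC + 3h15m = 11:00 local.

11:00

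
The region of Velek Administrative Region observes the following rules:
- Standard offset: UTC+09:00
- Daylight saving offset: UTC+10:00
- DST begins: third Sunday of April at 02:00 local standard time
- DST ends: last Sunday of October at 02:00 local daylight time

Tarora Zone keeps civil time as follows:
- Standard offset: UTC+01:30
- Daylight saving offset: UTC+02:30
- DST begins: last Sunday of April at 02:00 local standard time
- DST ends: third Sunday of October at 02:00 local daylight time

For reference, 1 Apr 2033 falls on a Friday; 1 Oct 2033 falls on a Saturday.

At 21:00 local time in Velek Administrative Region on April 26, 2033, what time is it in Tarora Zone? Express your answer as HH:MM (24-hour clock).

1 April 2033 is a Friday, so the first Sunday is April 3 and the third is April 17.
1 October 2033 is a Saturday, so Sundays fall on 2, 9, 16, 23, 30; the last is October 30.
April 26, 2033 falls between 17 April and 30 October, so daylight saving is in effect and Velek Administrative Region is at UTC+10:00.
21:00 Velek Administrative Region − 10h = 11:00 UTC.
1 April 2033 is a Friday, so Sundays fall on 3, 10, 17, 24; the last is April 24.
1 October 2033 is a Saturday, so the first Sunday is October 2 and the third is October 16.
At the standard offset (UTC+01:30), 11:00 UTC + 1h30m = 12:30 Tarora Zone standard time.
Daylight saving runs 24 April – 16 October; the standard-time date in Tarora Zone, April 26, 2033, is inside that window, so Tarora Zone is at UTC+02:30.
11:00 UTC + 2h30m = 13:30 Tarora Zone.

13:30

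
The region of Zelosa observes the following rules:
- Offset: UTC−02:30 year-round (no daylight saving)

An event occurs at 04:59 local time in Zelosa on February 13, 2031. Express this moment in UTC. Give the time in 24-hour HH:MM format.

Zelosa has no daylight saving, so its offset is UTC−02:30 year-round.
04:59 local + 2h30m = 07:29 UTC.

07:29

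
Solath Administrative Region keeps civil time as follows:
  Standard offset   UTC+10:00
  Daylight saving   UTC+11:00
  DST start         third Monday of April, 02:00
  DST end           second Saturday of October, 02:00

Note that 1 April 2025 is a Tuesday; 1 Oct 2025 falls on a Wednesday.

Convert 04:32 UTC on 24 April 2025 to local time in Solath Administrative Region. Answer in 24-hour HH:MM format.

1 April 2025 is a Tuesday, so the first Monday is April 7 and the third is April 21.
1 October 2025 is a Wednesday, so the first Saturday is October 4 and the second is October 11.
At the standard offset (UTC+10:00), 04:32 UTC + 10h = 14:32 Solath Administrative Region standard time.
The standard-time date in Solath Administrative Region, 24 April 2025, lies within the daylight-saving period (21 April – 11 October), so Solath Administrative Region is on daylight time, UTC+11:00.
04:32 UTC + 11h = 15:32 local.

15:32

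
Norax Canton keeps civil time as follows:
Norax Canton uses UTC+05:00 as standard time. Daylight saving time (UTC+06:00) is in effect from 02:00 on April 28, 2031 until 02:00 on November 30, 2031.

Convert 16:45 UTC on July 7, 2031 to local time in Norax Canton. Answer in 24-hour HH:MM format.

22:45

At the standard offset (UTC+05:00), 16:45 UTC + 5h = 21:45 Norax Canton standard time.
The standard-time date in Norax Canton, July 7, 2031, lies within the daylight-saving period (28 April – 30 November), so Norax Canton is on daylight time, UTC+06:00.
16:45 UTC + 6h = 22:45 local.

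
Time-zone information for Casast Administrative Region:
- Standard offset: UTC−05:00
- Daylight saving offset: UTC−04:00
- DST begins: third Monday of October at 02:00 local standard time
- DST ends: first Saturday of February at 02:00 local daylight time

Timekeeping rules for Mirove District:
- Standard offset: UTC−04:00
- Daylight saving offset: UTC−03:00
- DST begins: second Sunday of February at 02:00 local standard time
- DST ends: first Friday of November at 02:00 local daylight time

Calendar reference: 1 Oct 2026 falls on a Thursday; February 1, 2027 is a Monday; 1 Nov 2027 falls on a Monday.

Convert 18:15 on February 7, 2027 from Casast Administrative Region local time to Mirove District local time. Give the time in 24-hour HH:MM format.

1 October 2026 is a Thursday, so the first Monday is October 5 and the third is October 19.
1 February 2027 is a Monday, so the first Saturday is February 6.
February 7, 2027 is outside the daylight-saving period (19 October 2026 – 6 February 2027), so Casast Administrative Region is on standard time, UTC−05:00.
18:15 Casast Administrative Region + 5h = 23:15 UTC.
1 February 2027 is a Monday, so the first Sunday is February 7 and the second is February 14.
1 November 2027 is a Monday, so the first Friday is November 5.
At the standard offset (UTC−04:00), 23:15 UTC − 4h = 19:15 Mirove District standard time.
The standard-time date in Mirove District, February 7, 2027, does not fall between 14 February and 5 November, so daylight saving is not in effect and Mirove District is at UTC−04:00.
23:15 UTC − 4h = 19:15 Mirove District.

19:15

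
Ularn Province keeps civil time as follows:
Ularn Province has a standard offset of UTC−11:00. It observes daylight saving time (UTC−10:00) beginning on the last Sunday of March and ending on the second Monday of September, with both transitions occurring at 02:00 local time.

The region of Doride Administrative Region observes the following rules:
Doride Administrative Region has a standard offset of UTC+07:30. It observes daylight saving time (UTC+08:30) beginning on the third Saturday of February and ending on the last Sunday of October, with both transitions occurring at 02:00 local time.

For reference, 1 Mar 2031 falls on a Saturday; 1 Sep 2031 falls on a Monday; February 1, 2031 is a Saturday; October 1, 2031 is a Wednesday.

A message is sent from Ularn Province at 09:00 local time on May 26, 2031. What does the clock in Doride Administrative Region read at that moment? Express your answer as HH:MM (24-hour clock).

03:30

1 March 2031 is a Saturday, so Sundays fall on 2, 9, 16, 23, 30; the last is March 30.
1 September 2031 is a Monday, so the first Monday is September 1 and the second is September 8.
May 26, 2031 lies within the daylight-saving period (30 March – 8 September), so Ularn Province is on daylight time, UTC−10:00.
09:00 Ularn Province + 10h = 19:00 UTC.
1 February 2031 is a Saturday, so the first Saturday is February 1 and the third is February 15.
1 October 2031 is a Wednesday, so Sundays fall on 5, 12, 19, 26; the last is October 26.
At the standard offset (UTC+07:30), 19:00 UTC + 7h30m = 02:30 Doride Administrative Region standard time (rolling into the next day, 27 May 2031).
The standard-time date in Doride Administrative Region, May 27, 2031, lies within the daylight-saving period (15 February – 26 October), so Doride Administrative Region is on daylight time, UTC+08:30.
19:00 UTC + 8h30m = 03:30 Doride Administrative Region (rolling into the next day, 27 May 2031).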